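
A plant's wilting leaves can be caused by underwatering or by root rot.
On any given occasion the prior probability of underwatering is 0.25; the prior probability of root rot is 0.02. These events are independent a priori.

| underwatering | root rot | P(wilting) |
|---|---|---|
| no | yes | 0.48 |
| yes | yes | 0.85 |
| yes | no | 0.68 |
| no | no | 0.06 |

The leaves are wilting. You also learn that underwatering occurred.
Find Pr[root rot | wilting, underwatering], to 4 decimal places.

Numerator (weight on configurations with root rot): 0.85*0.02 = 0.017000
Denominator P(wilting | underwatering): 0.68*0.98 + 0.85*0.02 = 0.683400
Posterior = 0.017000 / 0.683400 ≈ 0.0249

Pr[root rot | wilting, underwatering] ≈ 0.0249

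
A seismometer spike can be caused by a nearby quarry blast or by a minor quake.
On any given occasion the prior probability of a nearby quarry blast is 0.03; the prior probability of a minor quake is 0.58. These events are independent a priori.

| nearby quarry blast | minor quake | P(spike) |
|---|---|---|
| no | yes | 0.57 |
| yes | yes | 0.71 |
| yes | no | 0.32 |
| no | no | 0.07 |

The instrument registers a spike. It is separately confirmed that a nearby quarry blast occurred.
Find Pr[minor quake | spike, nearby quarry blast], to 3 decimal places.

Pr[minor quake | spike, nearby quarry blast] ≈ 0.754

Sum P(spike|·) weighted by the priors over both values of minor quake:
  P(spike | nearby quarry blast) = 0.32*0.42 + 0.71*0.58
        = 0.134400 + 0.411800 = 0.546200
The terms with minor quake present sum to 0.411800, so
  P(minor quake | spike, nearby quarry blast) = 0.411800 / 0.546200 ≈ 0.754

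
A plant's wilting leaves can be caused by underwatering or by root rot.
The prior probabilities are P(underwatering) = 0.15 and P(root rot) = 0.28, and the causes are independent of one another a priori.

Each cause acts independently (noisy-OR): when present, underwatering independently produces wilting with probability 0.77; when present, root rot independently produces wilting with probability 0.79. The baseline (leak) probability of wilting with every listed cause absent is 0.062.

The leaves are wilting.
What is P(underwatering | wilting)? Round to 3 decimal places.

Under noisy-OR, P(wilting | causes) = 1 − (1−0.062)·∏(1−qᵢ) over the active causes.
Numerator (weight on configurations with underwatering): 0.084700 + 0.040097 = 0.124797
The normalizing constant is 0.062*0.85*0.72 + 0.80302*0.85*0.28 + 0.78426*0.15*0.72 + 0.954695*0.15*0.28 = 0.353860
P(underwatering | wilting) = 0.124797/0.353860 ≈ 0.353

P(underwatering | wilting) ≈ 0.353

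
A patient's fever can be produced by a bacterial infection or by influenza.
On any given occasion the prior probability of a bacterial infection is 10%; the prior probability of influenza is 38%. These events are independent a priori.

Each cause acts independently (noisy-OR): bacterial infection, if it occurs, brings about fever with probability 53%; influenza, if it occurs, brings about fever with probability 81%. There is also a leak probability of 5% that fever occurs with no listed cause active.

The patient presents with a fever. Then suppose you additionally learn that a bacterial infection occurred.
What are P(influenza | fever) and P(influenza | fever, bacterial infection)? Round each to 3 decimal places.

P(influenza | fever) ≈ 0.835; P(influenza | fever, bacterial infection) ≈ 0.503

Under noisy-OR, P(fever | causes) = 1 − (1−0.05)·∏(1−qᵢ) over the active causes.
Sum P(fever|·) weighted by the priors over the 4 (bacterial infection, influenza) configurations:
  P(fever) = 0.05·0.9·0.62 + 0.8195·0.9·0.38 + 0.5535·0.1·0.62 + 0.915165·0.1·0.38
        = 0.027900 + 0.280269 + 0.034317 + 0.034776 = 0.377262
Configurations with influenza contribute 0.315045, so
  P(influenza | fever) = 0.315045 / 0.377262 ≈ 0.835

Now condition on the additional information:
P(fever | bacterial infection) = 0.5535*0.62 + 0.915165*0.38 = 0.343170 + 0.347763 = 0.690933
Of this, 0.347763 comes from 0.915165*0.38 (the influenza=true cases).
P(influenza | fever, bacterial infection) = 0.347763 / 0.690933 ≈ 0.503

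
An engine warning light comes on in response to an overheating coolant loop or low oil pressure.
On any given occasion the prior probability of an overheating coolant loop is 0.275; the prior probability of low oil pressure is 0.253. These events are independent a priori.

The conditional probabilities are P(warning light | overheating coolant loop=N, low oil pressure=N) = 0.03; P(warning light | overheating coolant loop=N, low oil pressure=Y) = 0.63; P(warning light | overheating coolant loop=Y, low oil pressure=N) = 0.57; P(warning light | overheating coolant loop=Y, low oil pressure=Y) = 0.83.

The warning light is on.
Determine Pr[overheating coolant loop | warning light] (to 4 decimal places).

Pr[overheating coolant loop | warning light] ≈ 0.5702

Weight on overheating coolant loop=true, given the evidence: 0.117092 + 0.057747 = 0.174839
Normalizer over all consistent configurations: 0.03*0.725*0.747 + 0.63*0.725*0.253 + 0.57*0.275*0.747 + 0.83*0.275*0.253 = 0.306644
Posterior = 0.174839 / 0.306644 ≈ 0.5702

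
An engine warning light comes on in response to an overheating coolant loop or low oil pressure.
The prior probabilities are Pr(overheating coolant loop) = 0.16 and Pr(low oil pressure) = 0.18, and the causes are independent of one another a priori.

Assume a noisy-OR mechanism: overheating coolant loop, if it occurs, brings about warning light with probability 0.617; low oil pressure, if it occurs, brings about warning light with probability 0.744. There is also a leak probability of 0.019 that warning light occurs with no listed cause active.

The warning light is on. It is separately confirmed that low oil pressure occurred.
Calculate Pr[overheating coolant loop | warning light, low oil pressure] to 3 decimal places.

Under noisy-OR, P(warning light | causes) = 1 − (1−0.019)·∏(1−qᵢ) over the active causes.
P(warning light | low oil pressure) = 0.748864·0.84 + 0.903815·0.16 = 0.629046 + 0.144610 = 0.773656
Of this, 0.144610 comes from 0.903815·0.16 (the overheating coolant loop=true cases).
So P(overheating coolant loop | warning light, low oil pressure) = 0.144610/0.773656 ≈ 0.187.

Pr[overheating coolant loop | warning light, low oil pressure] ≈ 0.187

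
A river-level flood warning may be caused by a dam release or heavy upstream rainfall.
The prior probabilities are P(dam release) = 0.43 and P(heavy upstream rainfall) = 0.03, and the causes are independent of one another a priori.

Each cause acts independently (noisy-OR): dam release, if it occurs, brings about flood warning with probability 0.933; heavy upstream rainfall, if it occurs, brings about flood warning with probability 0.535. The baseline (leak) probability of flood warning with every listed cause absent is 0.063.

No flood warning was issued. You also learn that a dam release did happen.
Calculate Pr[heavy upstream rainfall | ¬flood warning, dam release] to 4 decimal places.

Under noisy-OR, P(flood warning | causes) = 1 − (1−0.063)·∏(1−qᵢ) over the active causes.
Sum P(¬flood warning|·) weighted by the priors over both values of heavy upstream rainfall:
  P(¬flood warning | dam release) = 0.062779×0.97 + 0.029192×0.03
        = 0.060896 + 0.000876 = 0.061772
The terms with heavy upstream rainfall present sum to 0.000876, so
  P(heavy upstream rainfall | ¬flood warning, dam release) = 0.000876 / 0.061772 ≈ 0.0142

Pr[heavy upstream rainfall | ¬flood warning, dam release] ≈ 0.0142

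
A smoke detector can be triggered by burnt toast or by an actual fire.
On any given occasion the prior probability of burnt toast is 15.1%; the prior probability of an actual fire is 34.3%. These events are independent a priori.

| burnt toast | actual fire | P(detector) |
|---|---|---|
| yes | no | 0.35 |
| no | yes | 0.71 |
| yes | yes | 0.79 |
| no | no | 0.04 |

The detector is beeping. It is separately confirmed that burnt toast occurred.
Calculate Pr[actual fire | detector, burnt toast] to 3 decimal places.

Pr[actual fire | detector, burnt toast] ≈ 0.541

By total probability over both values of actual fire:
  P(detector | burnt toast) = 0.35·0.657 + 0.79·0.343
        = 0.229950 + 0.270970 = 0.500920
Configurations with actual fire contribute 0.270970, so
  P(actual fire | detector, burnt toast) = 0.270970 / 0.500920 ≈ 0.541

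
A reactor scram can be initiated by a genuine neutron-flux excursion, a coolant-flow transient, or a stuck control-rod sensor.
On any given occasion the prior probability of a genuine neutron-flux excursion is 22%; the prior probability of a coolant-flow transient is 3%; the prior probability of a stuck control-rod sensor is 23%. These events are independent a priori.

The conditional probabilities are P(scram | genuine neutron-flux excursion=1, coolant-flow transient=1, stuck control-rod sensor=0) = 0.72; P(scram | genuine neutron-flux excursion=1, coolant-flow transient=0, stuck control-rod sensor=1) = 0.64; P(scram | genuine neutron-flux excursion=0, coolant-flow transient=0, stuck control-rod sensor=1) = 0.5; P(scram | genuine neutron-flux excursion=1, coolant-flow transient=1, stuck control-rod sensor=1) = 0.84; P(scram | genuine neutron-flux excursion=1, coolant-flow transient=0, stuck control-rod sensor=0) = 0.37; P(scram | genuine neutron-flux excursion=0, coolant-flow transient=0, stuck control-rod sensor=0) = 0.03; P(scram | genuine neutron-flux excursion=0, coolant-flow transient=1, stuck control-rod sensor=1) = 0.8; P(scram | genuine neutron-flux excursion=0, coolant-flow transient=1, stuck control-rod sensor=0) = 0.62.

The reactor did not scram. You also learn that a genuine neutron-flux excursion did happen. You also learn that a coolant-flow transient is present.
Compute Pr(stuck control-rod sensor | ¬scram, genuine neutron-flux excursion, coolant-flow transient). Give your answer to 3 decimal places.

Pr(stuck control-rod sensor | ¬scram, genuine neutron-flux excursion, coolant-flow transient) ≈ 0.146

P(¬scram | genuine neutron-flux excursion, coolant-flow transient) = 0.28·0.77 + 0.16·0.23 = 0.215600 + 0.036800 = 0.252400
Restricting to configurations with stuck control-rod sensor present: 0.16·0.23 = 0.036800.
So P(stuck control-rod sensor | ¬scram, genuine neutron-flux excursion, coolant-flow transient) = 0.036800/0.252400 ≈ 0.146.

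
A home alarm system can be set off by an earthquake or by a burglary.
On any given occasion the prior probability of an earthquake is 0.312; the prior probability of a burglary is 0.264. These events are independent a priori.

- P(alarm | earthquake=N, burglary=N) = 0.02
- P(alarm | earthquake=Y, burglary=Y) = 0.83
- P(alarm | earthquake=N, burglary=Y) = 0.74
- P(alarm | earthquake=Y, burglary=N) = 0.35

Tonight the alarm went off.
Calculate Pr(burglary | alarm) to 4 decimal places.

For the numerator, keep only burglary=true terms: 0.134408 + 0.068365 = 0.202773
Normalizer over all consistent configurations: 0.02×0.688×0.736 + 0.74×0.688×0.264 + 0.35×0.312×0.736 + 0.83×0.312×0.264 = 0.293271
P(burglary | alarm) = 0.202773/0.293271 ≈ 0.6914

Pr(burglary | alarm) ≈ 0.6914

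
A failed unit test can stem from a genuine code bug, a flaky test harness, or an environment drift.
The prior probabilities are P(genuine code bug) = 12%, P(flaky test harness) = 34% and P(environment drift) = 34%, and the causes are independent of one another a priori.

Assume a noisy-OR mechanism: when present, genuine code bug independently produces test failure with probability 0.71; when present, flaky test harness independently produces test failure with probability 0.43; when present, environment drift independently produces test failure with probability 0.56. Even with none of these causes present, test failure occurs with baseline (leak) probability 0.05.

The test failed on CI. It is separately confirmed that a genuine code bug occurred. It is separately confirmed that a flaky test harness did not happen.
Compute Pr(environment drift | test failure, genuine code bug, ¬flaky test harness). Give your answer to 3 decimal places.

Pr(environment drift | test failure, genuine code bug, ¬flaky test harness) ≈ 0.385

Under noisy-OR, P(test failure | causes) = 1 − (1−0.05)·∏(1−qᵢ) over the active causes.
P(test failure | genuine code bug, ¬flaky test harness) = 0.7245*0.66 + 0.87878*0.34 = 0.478170 + 0.298785 = 0.776955
Of this, 0.298785 comes from 0.87878*0.34 (the environment drift=true cases).
So P(environment drift | test failure, genuine code bug, ¬flaky test harness) = 0.298785/0.776955 ≈ 0.385.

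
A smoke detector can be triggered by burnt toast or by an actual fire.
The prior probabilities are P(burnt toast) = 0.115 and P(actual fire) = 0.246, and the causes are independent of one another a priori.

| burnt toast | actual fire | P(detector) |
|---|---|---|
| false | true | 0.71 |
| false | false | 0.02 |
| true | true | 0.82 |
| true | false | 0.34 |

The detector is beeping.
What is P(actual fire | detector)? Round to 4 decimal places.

P(actual fire | detector) ≈ 0.8059

By total probability over the 4 (burnt toast, actual fire) configurations:
  P(detector) = 0.02·0.885·0.754 + 0.71·0.885·0.246 + 0.34·0.115·0.754 + 0.82·0.115·0.246
        = 0.013346 + 0.154574 + 0.029481 + 0.023198 = 0.220599
Configurations with actual fire contribute 0.177772, so
  P(actual fire | detector) = 0.177772 / 0.220599 ≈ 0.8059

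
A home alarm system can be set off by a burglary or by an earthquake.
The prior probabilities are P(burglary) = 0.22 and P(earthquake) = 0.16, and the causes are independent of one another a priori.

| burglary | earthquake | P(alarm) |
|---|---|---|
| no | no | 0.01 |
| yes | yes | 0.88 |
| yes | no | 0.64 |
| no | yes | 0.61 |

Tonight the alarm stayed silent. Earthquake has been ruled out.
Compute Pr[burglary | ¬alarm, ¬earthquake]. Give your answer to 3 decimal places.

Pr[burglary | ¬alarm, ¬earthquake] ≈ 0.093

P(¬alarm | ¬earthquake) = 0.99×0.78 + 0.36×0.22 = 0.772200 + 0.079200 = 0.851400
Restricting to configurations with burglary present: 0.36×0.22 = 0.079200.
Hence the posterior is 0.079200/0.851400 ≈ 0.093.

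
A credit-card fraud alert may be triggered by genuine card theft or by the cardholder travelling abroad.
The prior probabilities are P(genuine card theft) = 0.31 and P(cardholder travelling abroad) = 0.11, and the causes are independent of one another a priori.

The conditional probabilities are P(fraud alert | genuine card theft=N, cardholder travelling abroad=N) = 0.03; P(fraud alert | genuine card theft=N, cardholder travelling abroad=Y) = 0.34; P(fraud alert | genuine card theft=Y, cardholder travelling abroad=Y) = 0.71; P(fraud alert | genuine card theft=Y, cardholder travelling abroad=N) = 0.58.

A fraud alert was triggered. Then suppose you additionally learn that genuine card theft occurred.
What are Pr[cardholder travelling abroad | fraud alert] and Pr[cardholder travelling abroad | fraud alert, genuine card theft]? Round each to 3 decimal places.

Pr[cardholder travelling abroad | fraud alert] ≈ 0.219; Pr[cardholder travelling abroad | fraud alert, genuine card theft] ≈ 0.131

Enumerate the 4 (genuine card theft, cardholder travelling abroad) configurations and weight by the priors:
  P(fraud alert) = 0.03·0.69·0.89 + 0.34·0.69·0.11 + 0.58·0.31·0.89 + 0.71·0.31·0.11
        = 0.018423 + 0.025806 + 0.160022 + 0.024211 = 0.228462
The terms with cardholder travelling abroad present sum to 0.050017, so
  P(cardholder travelling abroad | fraud alert) = 0.050017 / 0.228462 ≈ 0.219

With the extra evidence:
Weight on cardholder travelling abroad=true, given the evidence: 0.71·0.11 = 0.078100
The normalizing constant is 0.58·0.89 + 0.71·0.11 = 0.594300
Posterior = 0.078100 / 0.594300 ≈ 0.131
Conditioning on genuine card theft lowers the posterior on cardholder travelling abroad: the classic explaining-away effect in a common-effect structure.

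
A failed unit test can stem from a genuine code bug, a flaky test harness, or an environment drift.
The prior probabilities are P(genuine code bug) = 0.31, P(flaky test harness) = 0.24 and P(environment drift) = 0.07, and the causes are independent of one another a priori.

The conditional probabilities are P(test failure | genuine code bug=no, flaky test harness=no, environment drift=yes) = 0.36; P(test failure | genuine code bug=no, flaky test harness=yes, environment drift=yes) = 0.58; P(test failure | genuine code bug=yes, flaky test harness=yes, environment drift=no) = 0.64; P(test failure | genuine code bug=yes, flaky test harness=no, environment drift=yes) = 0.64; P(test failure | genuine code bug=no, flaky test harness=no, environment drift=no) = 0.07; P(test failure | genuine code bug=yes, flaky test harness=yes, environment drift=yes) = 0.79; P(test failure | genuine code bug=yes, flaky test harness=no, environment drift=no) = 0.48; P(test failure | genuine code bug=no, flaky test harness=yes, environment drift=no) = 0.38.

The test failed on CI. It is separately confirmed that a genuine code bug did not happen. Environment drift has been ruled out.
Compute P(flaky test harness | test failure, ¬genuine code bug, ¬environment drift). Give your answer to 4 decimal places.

P(test failure | ¬genuine code bug, ¬environment drift) = 0.07·0.76 + 0.38·0.24 = 0.053200 + 0.091200 = 0.144400
Of this, 0.091200 comes from 0.38·0.24 (the flaky test harness=true cases).
So P(flaky test harness | test failure, ¬genuine code bug, ¬environment drift) = 0.091200/0.144400 ≈ 0.6316.

P(flaky test harness | test failure, ¬genuine code bug, ¬environment drift) ≈ 0.6316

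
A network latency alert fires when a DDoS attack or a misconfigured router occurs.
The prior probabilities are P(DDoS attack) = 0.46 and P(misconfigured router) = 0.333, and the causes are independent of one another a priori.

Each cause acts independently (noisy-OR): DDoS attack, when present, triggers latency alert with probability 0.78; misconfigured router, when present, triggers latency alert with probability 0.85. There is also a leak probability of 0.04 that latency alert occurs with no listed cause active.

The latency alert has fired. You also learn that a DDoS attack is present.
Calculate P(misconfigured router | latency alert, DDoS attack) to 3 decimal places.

Under noisy-OR, P(latency alert | causes) = 1 − (1−0.04)·∏(1−qᵢ) over the active causes.
P(latency alert | DDoS attack) = 0.7888*0.667 + 0.96832*0.333 = 0.526130 + 0.322451 = 0.848581
Restricting to configurations with misconfigured router present: 0.96832*0.333 = 0.322451.
P(misconfigured router | latency alert, DDoS attack) = 0.322451 / 0.848581 ≈ 0.380

P(misconfigured router | latency alert, DDoS attack) ≈ 0.380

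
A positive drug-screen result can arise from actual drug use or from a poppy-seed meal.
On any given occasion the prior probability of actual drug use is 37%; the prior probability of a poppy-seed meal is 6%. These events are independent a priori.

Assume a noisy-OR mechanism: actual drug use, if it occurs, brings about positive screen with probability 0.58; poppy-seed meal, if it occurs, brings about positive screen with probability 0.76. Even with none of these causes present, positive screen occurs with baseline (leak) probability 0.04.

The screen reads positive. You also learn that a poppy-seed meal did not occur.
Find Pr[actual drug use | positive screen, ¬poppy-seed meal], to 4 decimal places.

Under noisy-OR, P(positive screen | causes) = 1 − (1−0.04)·∏(1−qᵢ) over the active causes.
P(positive screen | ¬poppy-seed meal) = 0.04*0.63 + 0.5968*0.37 = 0.025200 + 0.220816 = 0.246016
The actual drug use-present share is 0.5968*0.37 = 0.220816.
So P(actual drug use | positive screen, ¬poppy-seed meal) = 0.220816/0.246016 ≈ 0.8976.

Pr[actual drug use | positive screen, ¬poppy-seed meal] ≈ 0.8976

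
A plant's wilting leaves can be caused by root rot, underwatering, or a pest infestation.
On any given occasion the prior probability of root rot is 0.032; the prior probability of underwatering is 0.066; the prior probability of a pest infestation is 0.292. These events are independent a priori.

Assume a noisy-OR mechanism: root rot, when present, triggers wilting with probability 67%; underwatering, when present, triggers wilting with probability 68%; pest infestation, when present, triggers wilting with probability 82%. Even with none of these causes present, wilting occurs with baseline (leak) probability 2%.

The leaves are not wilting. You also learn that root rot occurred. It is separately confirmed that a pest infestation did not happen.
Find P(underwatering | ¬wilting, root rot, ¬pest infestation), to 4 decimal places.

Under noisy-OR, P(wilting | causes) = 1 − (1−0.02)·∏(1−qᵢ) over the active causes.
Numerator (weight on configurations with underwatering): 0.103488·0.066 = 0.006830
Normalizer over all consistent configurations: 0.3234·0.934 + 0.103488·0.066 = 0.308886
Posterior = 0.006830 / 0.308886 ≈ 0.0221

P(underwatering | ¬wilting, root rot, ¬pest infestation) ≈ 0.0221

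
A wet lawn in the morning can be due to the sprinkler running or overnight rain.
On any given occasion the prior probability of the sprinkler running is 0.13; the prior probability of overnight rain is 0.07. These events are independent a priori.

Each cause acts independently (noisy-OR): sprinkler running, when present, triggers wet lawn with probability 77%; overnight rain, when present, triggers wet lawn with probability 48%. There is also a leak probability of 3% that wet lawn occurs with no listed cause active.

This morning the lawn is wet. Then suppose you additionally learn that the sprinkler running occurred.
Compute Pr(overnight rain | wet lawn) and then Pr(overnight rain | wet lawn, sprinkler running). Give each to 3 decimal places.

Under noisy-OR, P(wet lawn | causes) = 1 − (1−0.03)·∏(1−qᵢ) over the active causes.
P(wet lawn) = 0.03×0.87×0.93 + 0.4956×0.87×0.07 + 0.7769×0.13×0.93 + 0.883988×0.13×0.07 = 0.024273 + 0.030182 + 0.093927 + 0.008044 = 0.156426
Restricting to configurations with overnight rain present: 0.030182 + 0.008044 = 0.038226.
P(overnight rain | wet lawn) = 0.038226 / 0.156426 ≈ 0.244

Now condition on the additional information:
For the numerator, keep only overnight rain=true terms: 0.883988*0.07 = 0.061879
Denominator P(wet lawn | sprinkler running): 0.7769*0.93 + 0.883988*0.07 = 0.784396
P(overnight rain | wet lawn, sprinkler running) = 0.061879/0.784396 ≈ 0.079

Pr(overnight rain | wet lawn) ≈ 0.244; Pr(overnight rain | wet lawn, sprinkler running) ≈ 0.079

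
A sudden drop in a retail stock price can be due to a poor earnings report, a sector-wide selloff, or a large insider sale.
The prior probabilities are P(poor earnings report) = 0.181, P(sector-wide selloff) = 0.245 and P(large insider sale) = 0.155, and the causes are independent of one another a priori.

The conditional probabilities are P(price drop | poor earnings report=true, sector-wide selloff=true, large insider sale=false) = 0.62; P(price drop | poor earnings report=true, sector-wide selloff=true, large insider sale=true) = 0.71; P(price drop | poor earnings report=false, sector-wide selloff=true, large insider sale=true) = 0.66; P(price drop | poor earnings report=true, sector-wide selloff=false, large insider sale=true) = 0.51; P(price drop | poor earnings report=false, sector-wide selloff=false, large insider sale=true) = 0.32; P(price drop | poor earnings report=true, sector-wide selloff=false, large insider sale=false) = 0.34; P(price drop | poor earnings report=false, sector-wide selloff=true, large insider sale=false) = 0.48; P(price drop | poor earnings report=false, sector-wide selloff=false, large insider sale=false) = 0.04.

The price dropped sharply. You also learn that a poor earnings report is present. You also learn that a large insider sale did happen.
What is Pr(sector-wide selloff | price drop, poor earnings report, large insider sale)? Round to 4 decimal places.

Pr(sector-wide selloff | price drop, poor earnings report, large insider sale) ≈ 0.3112

For the numerator, keep only sector-wide selloff=true terms: 0.71*0.245 = 0.173950
Normalizer over all consistent configurations: 0.51*0.755 + 0.71*0.245 = 0.559000
Posterior = 0.173950 / 0.559000 ≈ 0.3112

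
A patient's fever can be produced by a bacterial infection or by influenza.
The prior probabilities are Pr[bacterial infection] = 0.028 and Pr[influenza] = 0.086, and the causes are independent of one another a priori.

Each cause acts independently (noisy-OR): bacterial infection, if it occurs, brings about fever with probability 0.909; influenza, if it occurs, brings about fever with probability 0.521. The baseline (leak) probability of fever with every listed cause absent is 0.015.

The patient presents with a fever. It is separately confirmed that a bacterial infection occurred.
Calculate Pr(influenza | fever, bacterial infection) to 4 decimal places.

Pr(influenza | fever, bacterial infection) ≈ 0.0900

Under noisy-OR, P(fever | causes) = 1 − (1−0.015)·∏(1−qᵢ) over the active causes.
Enumerate both values of influenza and weight by the priors:
  P(fever | bacterial infection) = 0.910365*0.914 + 0.957065*0.086
        = 0.832074 + 0.082308 = 0.914382
Keeping only the influenza-present terms gives 0.082308, so
  P(influenza | fever, bacterial infection) = 0.082308 / 0.914382 ≈ 0.0900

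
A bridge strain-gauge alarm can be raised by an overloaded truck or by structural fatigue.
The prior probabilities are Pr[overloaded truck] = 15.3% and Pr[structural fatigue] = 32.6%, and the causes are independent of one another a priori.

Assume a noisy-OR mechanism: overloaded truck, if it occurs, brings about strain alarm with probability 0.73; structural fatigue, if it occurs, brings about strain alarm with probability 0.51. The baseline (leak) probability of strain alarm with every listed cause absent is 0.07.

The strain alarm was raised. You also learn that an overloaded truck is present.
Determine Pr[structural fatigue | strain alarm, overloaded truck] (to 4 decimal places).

Under noisy-OR, P(strain alarm | causes) = 1 − (1−0.07)·∏(1−qᵢ) over the active causes.
Numerator (weight on configurations with structural fatigue): 0.876961·0.326 = 0.285889
The normalizing constant is 0.7489·0.674 + 0.876961·0.326 = 0.790648
Posterior = 0.285889 / 0.790648 ≈ 0.3616

Pr[structural fatigue | strain alarm, overloaded truck] ≈ 0.3616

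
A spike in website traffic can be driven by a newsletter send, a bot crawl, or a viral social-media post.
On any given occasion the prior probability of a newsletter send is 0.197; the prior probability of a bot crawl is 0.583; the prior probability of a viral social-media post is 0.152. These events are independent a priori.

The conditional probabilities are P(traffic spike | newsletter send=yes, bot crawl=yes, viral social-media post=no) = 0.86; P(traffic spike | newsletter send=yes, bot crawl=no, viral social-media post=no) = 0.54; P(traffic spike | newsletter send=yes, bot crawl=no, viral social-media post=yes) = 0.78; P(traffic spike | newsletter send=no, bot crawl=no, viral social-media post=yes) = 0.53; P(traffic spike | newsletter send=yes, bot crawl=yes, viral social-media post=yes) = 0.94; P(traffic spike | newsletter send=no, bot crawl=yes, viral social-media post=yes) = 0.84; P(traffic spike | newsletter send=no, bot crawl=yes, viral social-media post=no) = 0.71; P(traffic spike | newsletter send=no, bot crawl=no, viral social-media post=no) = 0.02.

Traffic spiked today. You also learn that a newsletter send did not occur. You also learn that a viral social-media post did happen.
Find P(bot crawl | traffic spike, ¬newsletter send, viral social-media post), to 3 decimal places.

P(bot crawl | traffic spike, ¬newsletter send, viral social-media post) ≈ 0.689

P(traffic spike | ¬newsletter send, viral social-media post) = 0.53·0.417 + 0.84·0.583 = 0.221010 + 0.489720 = 0.710730
The bot crawl-present share is 0.84·0.583 = 0.489720.
P(bot crawl | traffic spike, ¬newsletter send, viral social-media post) = 0.489720 / 0.710730 ≈ 0.689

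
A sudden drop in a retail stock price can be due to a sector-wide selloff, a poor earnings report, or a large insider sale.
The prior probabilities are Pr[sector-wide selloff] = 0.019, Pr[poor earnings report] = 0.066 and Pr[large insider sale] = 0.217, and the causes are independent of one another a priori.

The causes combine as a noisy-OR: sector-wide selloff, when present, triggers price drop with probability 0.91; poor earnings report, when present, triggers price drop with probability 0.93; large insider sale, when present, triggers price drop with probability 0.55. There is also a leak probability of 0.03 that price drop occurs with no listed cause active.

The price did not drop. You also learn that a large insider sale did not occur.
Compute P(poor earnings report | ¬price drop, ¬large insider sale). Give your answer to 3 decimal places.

P(poor earnings report | ¬price drop, ¬large insider sale) ≈ 0.005

Under noisy-OR, P(price drop | causes) = 1 − (1−0.03)·∏(1−qᵢ) over the active causes.
P(¬price drop | ¬large insider sale) = 0.97*0.981*0.934 + 0.0679*0.981*0.066 + 0.0873*0.019*0.934 + 0.006111*0.019*0.066 = 0.888766 + 0.004396 + 0.001549 + 0.000008 = 0.894719
Of this, 0.004404 comes from 0.004396 + 0.000008 (the poor earnings report=true cases).
Hence the posterior is 0.004404/0.894719 ≈ 0.005.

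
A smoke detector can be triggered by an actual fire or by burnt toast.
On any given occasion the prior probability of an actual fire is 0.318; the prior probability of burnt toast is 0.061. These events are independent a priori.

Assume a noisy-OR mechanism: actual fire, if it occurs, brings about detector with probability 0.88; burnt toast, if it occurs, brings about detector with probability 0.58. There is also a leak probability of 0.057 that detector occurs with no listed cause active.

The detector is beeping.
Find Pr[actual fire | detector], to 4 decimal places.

Pr[actual fire | detector] ≈ 0.8213

Under noisy-OR, P(detector | causes) = 1 − (1−0.057)·∏(1−qᵢ) over the active causes.
P(detector) = 0.057*0.682*0.939 + 0.60394*0.682*0.061 + 0.88684*0.318*0.939 + 0.952473*0.318*0.061 = 0.036503 + 0.025125 + 0.264812 + 0.018476 = 0.344916
Restricting to configurations with actual fire present: 0.264812 + 0.018476 = 0.283288.
So P(actual fire | detector) = 0.283288/0.344916 ≈ 0.8213.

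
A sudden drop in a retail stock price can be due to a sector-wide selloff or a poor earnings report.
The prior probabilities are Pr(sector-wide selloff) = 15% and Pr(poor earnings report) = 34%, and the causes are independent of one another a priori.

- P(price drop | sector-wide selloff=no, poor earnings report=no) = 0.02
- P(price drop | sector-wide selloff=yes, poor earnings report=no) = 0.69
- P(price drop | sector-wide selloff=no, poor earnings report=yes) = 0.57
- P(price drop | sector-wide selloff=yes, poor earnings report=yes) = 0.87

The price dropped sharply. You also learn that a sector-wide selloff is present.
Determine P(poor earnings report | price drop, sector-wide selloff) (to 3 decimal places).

P(poor earnings report | price drop, sector-wide selloff) ≈ 0.394

P(price drop | sector-wide selloff) = 0.69×0.66 + 0.87×0.34 = 0.455400 + 0.295800 = 0.751200
Restricting to configurations with poor earnings report present: 0.87×0.34 = 0.295800.
P(poor earnings report | price drop, sector-wide selloff) = 0.295800 / 0.751200 ≈ 0.394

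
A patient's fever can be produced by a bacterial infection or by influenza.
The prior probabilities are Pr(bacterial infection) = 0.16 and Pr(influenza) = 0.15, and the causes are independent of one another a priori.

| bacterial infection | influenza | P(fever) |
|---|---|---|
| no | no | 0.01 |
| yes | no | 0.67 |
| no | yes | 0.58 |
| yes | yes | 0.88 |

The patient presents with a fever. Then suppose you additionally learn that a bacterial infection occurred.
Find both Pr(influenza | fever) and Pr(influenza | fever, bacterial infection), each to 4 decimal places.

P(fever) = 0.01*0.84*0.85 + 0.58*0.84*0.15 + 0.67*0.16*0.85 + 0.88*0.16*0.15 = 0.007140 + 0.073080 + 0.091120 + 0.021120 = 0.192460
The influenza-present share is 0.073080 + 0.021120 = 0.094200.
Hence the posterior is 0.094200/0.192460 ≈ 0.4895.

With the extra evidence:
Weight on influenza=true, given the evidence: 0.88*0.15 = 0.132000
The normalizing constant is 0.67*0.85 + 0.88*0.15 = 0.701500
Posterior = 0.132000 / 0.701500 ≈ 0.1882

Pr(influenza | fever) ≈ 0.4895; Pr(influenza | fever, bacterial infection) ≈ 0.1882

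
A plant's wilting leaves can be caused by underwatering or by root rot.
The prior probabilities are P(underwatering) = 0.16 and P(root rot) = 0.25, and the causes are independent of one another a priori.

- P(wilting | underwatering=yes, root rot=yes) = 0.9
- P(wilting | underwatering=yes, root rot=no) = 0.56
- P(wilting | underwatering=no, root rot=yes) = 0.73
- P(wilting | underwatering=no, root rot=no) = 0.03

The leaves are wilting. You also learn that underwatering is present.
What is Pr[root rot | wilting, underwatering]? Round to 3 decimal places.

Pr[root rot | wilting, underwatering] ≈ 0.349

Weight on root rot=true, given the evidence: 0.9·0.25 = 0.225000
Normalizer over all consistent configurations: 0.56·0.75 + 0.9·0.25 = 0.645000
Posterior = 0.225000 / 0.645000 ≈ 0.349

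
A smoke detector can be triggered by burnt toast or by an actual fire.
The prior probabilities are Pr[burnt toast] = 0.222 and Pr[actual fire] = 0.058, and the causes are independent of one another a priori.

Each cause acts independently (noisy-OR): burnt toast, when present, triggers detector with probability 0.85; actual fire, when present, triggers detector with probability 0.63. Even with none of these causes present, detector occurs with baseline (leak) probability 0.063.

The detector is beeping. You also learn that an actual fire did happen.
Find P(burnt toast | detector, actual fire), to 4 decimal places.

P(burnt toast | detector, actual fire) ≈ 0.2928

Under noisy-OR, P(detector | causes) = 1 − (1−0.063)·∏(1−qᵢ) over the active causes.
Weight on burnt toast=true, given the evidence: 0.947997*0.222 = 0.210455
Denominator P(detector | actual fire): 0.65331*0.778 + 0.947997*0.222 = 0.718730
Posterior = 0.210455 / 0.718730 ≈ 0.2928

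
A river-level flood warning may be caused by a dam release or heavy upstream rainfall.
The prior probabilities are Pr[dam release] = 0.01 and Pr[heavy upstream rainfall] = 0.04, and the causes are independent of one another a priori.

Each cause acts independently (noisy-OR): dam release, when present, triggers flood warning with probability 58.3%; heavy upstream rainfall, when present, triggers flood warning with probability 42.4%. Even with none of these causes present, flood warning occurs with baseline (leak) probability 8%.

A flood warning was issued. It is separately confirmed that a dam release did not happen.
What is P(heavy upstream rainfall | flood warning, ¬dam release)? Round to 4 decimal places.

Under noisy-OR, P(flood warning | causes) = 1 − (1−0.08)·∏(1−qᵢ) over the active causes.
P(flood warning | ¬dam release) = 0.08·0.96 + 0.47008·0.04 = 0.076800 + 0.018803 = 0.095603
Of this, 0.018803 comes from 0.47008·0.04 (the heavy upstream rainfall=true cases).
So P(heavy upstream rainfall | flood warning, ¬dam release) = 0.018803/0.095603 ≈ 0.1967.

P(heavy upstream rainfall | flood warning, ¬dam release) ≈ 0.1967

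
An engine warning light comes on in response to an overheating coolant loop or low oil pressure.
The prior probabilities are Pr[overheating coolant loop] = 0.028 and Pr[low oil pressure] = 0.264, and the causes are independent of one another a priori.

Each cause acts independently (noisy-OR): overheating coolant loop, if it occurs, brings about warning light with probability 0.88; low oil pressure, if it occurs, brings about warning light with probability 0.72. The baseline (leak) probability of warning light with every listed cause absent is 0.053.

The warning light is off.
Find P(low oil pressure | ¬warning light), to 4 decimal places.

P(low oil pressure | ¬warning light) ≈ 0.0913

Under noisy-OR, P(warning light | causes) = 1 − (1−0.053)·∏(1−qᵢ) over the active causes.
For the numerator, keep only low oil pressure=true terms: 0.068042 + 0.000235 = 0.068277
The normalizing constant is 0.947×0.972×0.736 + 0.26516×0.972×0.264 + 0.11364×0.028×0.736 + 0.031819×0.028×0.264 = 0.748095
P(low oil pressure | ¬warning light) = 0.068277/0.748095 ≈ 0.0913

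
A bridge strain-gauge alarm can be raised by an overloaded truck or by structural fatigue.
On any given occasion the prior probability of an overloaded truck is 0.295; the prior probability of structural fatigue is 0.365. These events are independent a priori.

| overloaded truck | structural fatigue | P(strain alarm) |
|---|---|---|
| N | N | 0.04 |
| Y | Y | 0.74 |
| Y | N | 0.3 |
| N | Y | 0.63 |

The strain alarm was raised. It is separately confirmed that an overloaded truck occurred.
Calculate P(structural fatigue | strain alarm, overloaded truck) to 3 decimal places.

P(strain alarm | overloaded truck) = 0.3×0.635 + 0.74×0.365 = 0.190500 + 0.270100 = 0.460600
Of this, 0.270100 comes from 0.74×0.365 (the structural fatigue=true cases).
Hence the posterior is 0.270100/0.460600 ≈ 0.586.

P(structural fatigue | strain alarm, overloaded truck) ≈ 0.586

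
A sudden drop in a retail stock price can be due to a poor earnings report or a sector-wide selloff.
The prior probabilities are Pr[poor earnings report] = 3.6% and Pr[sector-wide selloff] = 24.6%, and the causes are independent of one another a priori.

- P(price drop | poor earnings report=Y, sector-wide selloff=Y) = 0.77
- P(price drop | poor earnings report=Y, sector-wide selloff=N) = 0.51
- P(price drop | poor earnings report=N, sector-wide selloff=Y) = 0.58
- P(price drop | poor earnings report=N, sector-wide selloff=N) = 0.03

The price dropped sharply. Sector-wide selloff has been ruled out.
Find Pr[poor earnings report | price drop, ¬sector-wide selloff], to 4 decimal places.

Sum P(price drop|·) weighted by the priors over both values of poor earnings report:
  P(price drop | ¬sector-wide selloff) = 0.03*0.964 + 0.51*0.036
        = 0.028920 + 0.018360 = 0.047280
Configurations with poor earnings report contribute 0.018360, so
  P(poor earnings report | price drop, ¬sector-wide selloff) = 0.018360 / 0.047280 ≈ 0.3883

Pr[poor earnings report | price drop, ¬sector-wide selloff] ≈ 0.3883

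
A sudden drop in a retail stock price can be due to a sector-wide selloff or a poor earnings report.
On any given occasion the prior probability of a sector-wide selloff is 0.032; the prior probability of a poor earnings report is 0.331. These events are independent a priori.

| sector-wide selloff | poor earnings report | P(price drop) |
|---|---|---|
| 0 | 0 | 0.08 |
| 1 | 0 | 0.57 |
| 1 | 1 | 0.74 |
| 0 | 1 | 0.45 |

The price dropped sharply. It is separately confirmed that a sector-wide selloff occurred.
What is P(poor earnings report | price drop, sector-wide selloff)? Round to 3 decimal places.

Sum P(price drop|·) weighted by the priors over both values of poor earnings report:
  P(price drop | sector-wide selloff) = 0.57×0.669 + 0.74×0.331
        = 0.381330 + 0.244940 = 0.626270
The terms with poor earnings report present sum to 0.244940, so
  P(poor earnings report | price drop, sector-wide selloff) = 0.244940 / 0.626270 ≈ 0.391

P(poor earnings report | price drop, sector-wide selloff) ≈ 0.391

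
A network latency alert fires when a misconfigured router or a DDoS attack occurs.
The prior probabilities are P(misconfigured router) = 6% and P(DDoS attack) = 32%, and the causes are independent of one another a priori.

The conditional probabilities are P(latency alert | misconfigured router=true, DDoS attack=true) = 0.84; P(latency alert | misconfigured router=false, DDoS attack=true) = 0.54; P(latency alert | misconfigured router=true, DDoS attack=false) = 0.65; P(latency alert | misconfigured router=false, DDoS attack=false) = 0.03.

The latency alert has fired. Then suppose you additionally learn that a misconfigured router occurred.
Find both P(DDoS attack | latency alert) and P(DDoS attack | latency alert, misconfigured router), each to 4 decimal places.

P(latency alert) = 0.03*0.94*0.68 + 0.54*0.94*0.32 + 0.65*0.06*0.68 + 0.84*0.06*0.32 = 0.019176 + 0.162432 + 0.026520 + 0.016128 = 0.224256
Of this, 0.178560 comes from 0.162432 + 0.016128 (the DDoS attack=true cases).
P(DDoS attack | latency alert) = 0.178560 / 0.224256 ≈ 0.7962

With the extra evidence:
P(latency alert | misconfigured router) = 0.65×0.68 + 0.84×0.32 = 0.442000 + 0.268800 = 0.710800
The DDoS attack-present share is 0.84×0.32 = 0.268800.
So P(DDoS attack | latency alert, misconfigured router) = 0.268800/0.710800 ≈ 0.3782.

P(DDoS attack | latency alert) ≈ 0.7962; P(DDoS attack | latency alert, misconfigured router) ≈ 0.3782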